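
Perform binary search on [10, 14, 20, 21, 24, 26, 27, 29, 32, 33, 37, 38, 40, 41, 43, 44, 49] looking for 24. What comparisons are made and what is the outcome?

Binary search for 24 in [10, 14, 20, 21, 24, 26, 27, 29, 32, 33, 37, 38, 40, 41, 43, 44, 49]:

lo=0, hi=16, mid=8, arr[mid]=32 -> 32 > 24, search left half
lo=0, hi=7, mid=3, arr[mid]=21 -> 21 < 24, search right half
lo=4, hi=7, mid=5, arr[mid]=26 -> 26 > 24, search left half
lo=4, hi=4, mid=4, arr[mid]=24 -> Found target at index 4!

Binary search finds 24 at index 4 after 4 comparisons. The search repeatedly halves the search space by comparing with the middle element.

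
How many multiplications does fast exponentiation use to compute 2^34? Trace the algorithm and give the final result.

Computing 2^34 by squaring (build up from 2^1; each line after the first costs one multiplication):

2^1 = 2
2^2 = (2^1)^2 = 2^2 = 4
2^4 = (2^2)^2 = 4^2 = 16
2^8 = (2^4)^2 = 16^2 = 256
2^16 = (2^8)^2 = 256^2 = 65536
2^17 = 2 * 2^16 = 2 * 65536 = 131072
2^34 = (2^17)^2 = 131072^2 = 17179869184

Result: 17179869184
Multiplications needed: 6 (6 lines after 2^1)

2^34 = 17179869184. Using exponentiation by squaring, this requires 6 multiplications. The key idea: if the exponent is even, square the half-power; if odd, multiply by the base once.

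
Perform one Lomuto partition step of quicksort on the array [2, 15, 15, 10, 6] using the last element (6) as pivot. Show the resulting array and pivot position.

Lomuto partition with pivot = 6:

Initial array: [2, 15, 15, 10, 6]

arr[0]=2 <= 6: swap with position 0, array becomes [2, 15, 15, 10, 6]
arr[1]=15 > 6: no swap
arr[2]=15 > 6: no swap
arr[3]=10 > 6: no swap

Place pivot at position 1: [2, 6, 15, 10, 15]
Pivot position: 1

After partitioning with pivot 6, the array becomes [2, 6, 15, 10, 15]. The pivot is placed at index 1. All elements to the left of the pivot are <= 6, and all elements to the right are > 6.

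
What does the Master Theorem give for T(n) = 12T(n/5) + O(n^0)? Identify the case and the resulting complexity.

Master Theorem for T(n) = 12T(n/5) + O(n^0):

a = 12, b = 5, c = 0
log_b(a) = log_5(12) = 1.5440

Case 1: c = 0 < log_5(12) = 1.5440
T(n) = O(n^(log_5 12))

For T(n) = 12T(n/5) + O(n^0): log_5(12) = 1.5440. This is Case 1 of the Master Theorem (c < log_b(a), work dominated by leaves), giving O(n^(log_5 12)).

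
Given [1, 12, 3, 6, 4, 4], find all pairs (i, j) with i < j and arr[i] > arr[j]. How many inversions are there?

Finding inversions in [1, 12, 3, 6, 4, 4]:

(1, 2): arr[1]=12 > arr[2]=3
(1, 3): arr[1]=12 > arr[3]=6
(1, 4): arr[1]=12 > arr[4]=4
(1, 5): arr[1]=12 > arr[5]=4
(3, 4): arr[3]=6 > arr[4]=4
(3, 5): arr[3]=6 > arr[5]=4

Total inversions: 6

The array has 6 inversion(s): (1,2), (1,3), (1,4), (1,5), (3,4), (3,5). Each pair (i,j) satisfies i < j and arr[i] > arr[j].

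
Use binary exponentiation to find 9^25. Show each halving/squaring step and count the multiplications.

Computing 9^25 by squaring (build up from 9^1; each line after the first costs one multiplication):

9^1 = 9
9^2 = (9^1)^2 = 9^2 = 81
9^3 = 9 * 9^2 = 9 * 81 = 729
9^6 = (9^3)^2 = 729^2 = 531441
9^12 = (9^6)^2 = 531441^2 = 282429536481
9^24 = (9^12)^2 = 282429536481^2 = 79766443076872509863361
9^25 = 9 * 9^24 = 9 * 79766443076872509863361 = 717897987691852588770249

Result: 717897987691852588770249
Multiplications needed: 6 (6 lines after 9^1)

9^25 = 717897987691852588770249. Using exponentiation by squaring, this requires 6 multiplications. The key idea: if the exponent is even, square the half-power; if odd, multiply by the base once.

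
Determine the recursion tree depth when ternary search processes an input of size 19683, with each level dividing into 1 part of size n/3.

For divide and conquer with division factor 3:

Problem sizes at each level:
Level 0: 19683
Level 1: 6561
Level 2: 2187
Level 3: 729
Level 4: 243
Level 5: 81
Level 6: 27
Level 7: 9
Level 8: 3
Level 9: 1

The root is level 0 and the size-1 base case is level 9 (the tree spans levels 0 through 9, i.e. 10 levels counting the root), so the depth is the number of divisions: log_3(19683) = 9

The recursion tree depth is log_3(19683) = 9. At each level, the problem size is divided by 3, so it takes 9 divisions to reduce to a base case of size 1. The algorithm makes 1 recursive call at each level.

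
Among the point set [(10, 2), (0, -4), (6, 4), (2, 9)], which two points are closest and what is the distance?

Computing all pairwise distances among 4 points:

d((10, 2), (0, -4)) = 11.6619
d((10, 2), (6, 4)) = 4.4721 <-- minimum
d((10, 2), (2, 9)) = 10.6301
d((0, -4), (6, 4)) = 10.0
d((0, -4), (2, 9)) = 13.1529
d((6, 4), (2, 9)) = 6.4031

Closest pair: (10, 2) and (6, 4) with distance 4.4721

The closest pair is (10, 2) and (6, 4) with Euclidean distance 4.4721. For 4 points, brute-force pairwise comparison is shown above. For large n, the divide-and-conquer algorithm (sort by x, recurse on halves, check the dividing strip) achieves O(n log n).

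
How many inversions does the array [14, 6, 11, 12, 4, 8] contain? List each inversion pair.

Finding inversions in [14, 6, 11, 12, 4, 8]:

(0, 1): arr[0]=14 > arr[1]=6
(0, 2): arr[0]=14 > arr[2]=11
(0, 3): arr[0]=14 > arr[3]=12
(0, 4): arr[0]=14 > arr[4]=4
(0, 5): arr[0]=14 > arr[5]=8
(1, 4): arr[1]=6 > arr[4]=4
(2, 4): arr[2]=11 > arr[4]=4
(2, 5): arr[2]=11 > arr[5]=8
(3, 4): arr[3]=12 > arr[4]=4
(3, 5): arr[3]=12 > arr[5]=8

Total inversions: 10

The array has 10 inversion(s): (0,1), (0,2), (0,3), (0,4), (0,5), (1,4), (2,4), (2,5), (3,4), (3,5). Each pair (i,j) satisfies i < j and arr[i] > arr[j].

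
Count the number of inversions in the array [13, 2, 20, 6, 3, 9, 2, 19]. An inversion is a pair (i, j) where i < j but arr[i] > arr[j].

Finding inversions in [13, 2, 20, 6, 3, 9, 2, 19]:

(0, 1): arr[0]=13 > arr[1]=2
(0, 3): arr[0]=13 > arr[3]=6
(0, 4): arr[0]=13 > arr[4]=3
(0, 5): arr[0]=13 > arr[5]=9
(0, 6): arr[0]=13 > arr[6]=2
(2, 3): arr[2]=20 > arr[3]=6
(2, 4): arr[2]=20 > arr[4]=3
(2, 5): arr[2]=20 > arr[5]=9
(2, 6): arr[2]=20 > arr[6]=2
(2, 7): arr[2]=20 > arr[7]=19
(3, 4): arr[3]=6 > arr[4]=3
(3, 6): arr[3]=6 > arr[6]=2
(4, 6): arr[4]=3 > arr[6]=2
(5, 6): arr[5]=9 > arr[6]=2

Total inversions: 14

The array has 14 inversion(s): (0,1), (0,3), (0,4), (0,5), (0,6), (2,3), (2,4), (2,5), (2,6), (2,7), (3,4), (3,6), (4,6), (5,6). Each pair (i,j) satisfies i < j and arr[i] > arr[j].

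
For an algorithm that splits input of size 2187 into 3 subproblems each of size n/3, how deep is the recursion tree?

For divide and conquer with division factor 3:

Problem sizes at each level:
Level 0: 2187
Level 1: 729
Level 2: 243
Level 3: 81
Level 4: 27
Level 5: 9
Level 6: 3
Level 7: 1

The root is level 0 and the size-1 base case is level 7 (the tree spans levels 0 through 7, i.e. 8 levels counting the root), so the depth is the number of divisions: log_3(2187) = 7

The recursion tree depth is log_3(2187) = 7. At each level, the problem size is divided by 3, so it takes 7 divisions to reduce to a base case of size 1. The algorithm makes 3 recursive calls at each level.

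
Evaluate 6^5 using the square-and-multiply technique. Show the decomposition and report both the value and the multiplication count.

Computing 6^5 by squaring (build up from 6^1; each line after the first costs one multiplication):

6^1 = 6
6^2 = (6^1)^2 = 6^2 = 36
6^4 = (6^2)^2 = 36^2 = 1296
6^5 = 6 * 6^4 = 6 * 1296 = 7776

Result: 7776
Multiplications needed: 3 (3 lines after 6^1)

6^5 = 7776. Using exponentiation by squaring, this requires 3 multiplications. The key idea: if the exponent is even, square the half-power; if odd, multiply by the base once.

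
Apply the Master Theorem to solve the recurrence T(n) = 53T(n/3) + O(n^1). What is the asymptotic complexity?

Master Theorem for T(n) = 53T(n/3) + O(n^1):

a = 53, b = 3, c = 1
log_b(a) = log_3(53) = 3.6139

Case 1: c = 1 < log_3(53) = 3.6139
T(n) = O(n^(log_3 53))

For T(n) = 53T(n/3) + O(n^1): log_3(53) = 3.6139. This is Case 1 of the Master Theorem (c < log_b(a), work dominated by leaves), giving O(n^(log_3 53)).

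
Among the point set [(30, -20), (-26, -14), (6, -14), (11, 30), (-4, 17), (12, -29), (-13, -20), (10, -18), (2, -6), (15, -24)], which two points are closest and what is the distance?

Computing all pairwise distances among 10 points:

d((30, -20), (-26, -14)) = 56.3205
d((30, -20), (6, -14)) = 24.7386
d((30, -20), (11, 30)) = 53.4883
d((30, -20), (-4, 17)) = 50.2494
d((30, -20), (12, -29)) = 20.1246
d((30, -20), (-13, -20)) = 43.0
d((30, -20), (10, -18)) = 20.0998
d((30, -20), (2, -6)) = 31.305
d((30, -20), (15, -24)) = 15.5242
d((-26, -14), (6, -14)) = 32.0
d((-26, -14), (11, 30)) = 57.4891
d((-26, -14), (-4, 17)) = 38.0132
d((-26, -14), (12, -29)) = 40.8534
d((-26, -14), (-13, -20)) = 14.3178
d((-26, -14), (10, -18)) = 36.2215
d((-26, -14), (2, -6)) = 29.1204
d((-26, -14), (15, -24)) = 42.2019
d((6, -14), (11, 30)) = 44.2832
d((6, -14), (-4, 17)) = 32.573
d((6, -14), (12, -29)) = 16.1555
d((6, -14), (-13, -20)) = 19.9249
d((6, -14), (10, -18)) = 5.6569 <-- minimum
d((6, -14), (2, -6)) = 8.9443
d((6, -14), (15, -24)) = 13.4536
d((11, 30), (-4, 17)) = 19.8494
d((11, 30), (12, -29)) = 59.0085
d((11, 30), (-13, -20)) = 55.4617
d((11, 30), (10, -18)) = 48.0104
d((11, 30), (2, -6)) = 37.108
d((11, 30), (15, -24)) = 54.1479
d((-4, 17), (12, -29)) = 48.7032
d((-4, 17), (-13, -20)) = 38.0789
d((-4, 17), (10, -18)) = 37.6962
d((-4, 17), (2, -6)) = 23.7697
d((-4, 17), (15, -24)) = 45.1885
d((12, -29), (-13, -20)) = 26.5707
d((12, -29), (10, -18)) = 11.1803
d((12, -29), (2, -6)) = 25.0799
d((12, -29), (15, -24)) = 5.831
d((-13, -20), (10, -18)) = 23.0868
d((-13, -20), (2, -6)) = 20.5183
d((-13, -20), (15, -24)) = 28.2843
d((10, -18), (2, -6)) = 14.4222
d((10, -18), (15, -24)) = 7.8102
d((2, -6), (15, -24)) = 22.2036

Closest pair: (6, -14) and (10, -18) with distance 5.6569

The closest pair is (6, -14) and (10, -18) with Euclidean distance 5.6569. For 10 points, brute-force pairwise comparison is shown above. For large n, the divide-and-conquer algorithm (sort by x, recurse on halves, check the dividing strip) achieves O(n log n).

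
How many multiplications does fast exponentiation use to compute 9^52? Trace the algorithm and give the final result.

Computing 9^52 by squaring (build up from 9^1; each line after the first costs one multiplication):

9^1 = 9
9^2 = (9^1)^2 = 9^2 = 81
9^3 = 9 * 9^2 = 9 * 81 = 729
9^6 = (9^3)^2 = 729^2 = 531441
9^12 = (9^6)^2 = 531441^2 = 282429536481
9^13 = 9 * 9^12 = 9 * 282429536481 = 2541865828329
9^26 = (9^13)^2 = 2541865828329^2 = 6461081889226673298932241
9^52 = (9^26)^2 = 6461081889226673298932241^2 = 41745579179292917813953351511015323088870709282081

Result: 41745579179292917813953351511015323088870709282081
Multiplications needed: 7 (7 lines after 9^1)

9^52 = 41745579179292917813953351511015323088870709282081. Using exponentiation by squaring, this requires 7 multiplications. The key idea: if the exponent is even, square the half-power; if odd, multiply by the base once.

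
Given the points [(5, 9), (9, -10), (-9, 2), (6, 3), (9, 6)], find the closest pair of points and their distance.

Computing all pairwise distances among 5 points:

d((5, 9), (9, -10)) = 19.4165
d((5, 9), (-9, 2)) = 15.6525
d((5, 9), (6, 3)) = 6.0828
d((5, 9), (9, 6)) = 5.0
d((9, -10), (-9, 2)) = 21.6333
d((9, -10), (6, 3)) = 13.3417
d((9, -10), (9, 6)) = 16.0
d((-9, 2), (6, 3)) = 15.0333
d((-9, 2), (9, 6)) = 18.4391
d((6, 3), (9, 6)) = 4.2426 <-- minimum

Closest pair: (6, 3) and (9, 6) with distance 4.2426

The closest pair is (6, 3) and (9, 6) with Euclidean distance 4.2426. For 5 points, brute-force pairwise comparison is shown above. For large n, the divide-and-conquer algorithm (sort by x, recurse on halves, check the dividing strip) achieves O(n log n).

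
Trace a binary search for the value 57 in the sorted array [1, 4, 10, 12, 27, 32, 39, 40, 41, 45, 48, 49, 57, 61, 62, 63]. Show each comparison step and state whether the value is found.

Binary search for 57 in [1, 4, 10, 12, 27, 32, 39, 40, 41, 45, 48, 49, 57, 61, 62, 63]:

lo=0, hi=15, mid=7, arr[mid]=40 -> 40 < 57, search right half
lo=8, hi=15, mid=11, arr[mid]=49 -> 49 < 57, search right half
lo=12, hi=15, mid=13, arr[mid]=61 -> 61 > 57, search left half
lo=12, hi=12, mid=12, arr[mid]=57 -> Found target at index 12!

Binary search finds 57 at index 12 after 4 comparisons. The search repeatedly halves the search space by comparing with the middle element.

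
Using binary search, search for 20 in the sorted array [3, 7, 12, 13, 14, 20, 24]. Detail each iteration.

Binary search for 20 in [3, 7, 12, 13, 14, 20, 24]:

lo=0, hi=6, mid=3, arr[mid]=13 -> 13 < 20, search right half
lo=4, hi=6, mid=5, arr[mid]=20 -> Found target at index 5!

Binary search finds 20 at index 5 after 2 comparisons. The search repeatedly halves the search space by comparing with the middle element.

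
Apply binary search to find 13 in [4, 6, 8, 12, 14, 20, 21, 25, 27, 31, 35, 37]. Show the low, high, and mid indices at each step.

Binary search for 13 in [4, 6, 8, 12, 14, 20, 21, 25, 27, 31, 35, 37]:

lo=0, hi=11, mid=5, arr[mid]=20 -> 20 > 13, search left half
lo=0, hi=4, mid=2, arr[mid]=8 -> 8 < 13, search right half
lo=3, hi=4, mid=3, arr[mid]=12 -> 12 < 13, search right half
lo=4, hi=4, mid=4, arr[mid]=14 -> 14 > 13, search left half
lo=4 > hi=3, target 13 not found

Binary search determines that 13 is not in the array after 4 comparisons. The search space was exhausted without finding the target.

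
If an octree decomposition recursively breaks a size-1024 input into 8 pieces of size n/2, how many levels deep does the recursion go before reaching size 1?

For divide and conquer with division factor 2:

Problem sizes at each level:
Level 0: 1024
Level 1: 512
Level 2: 256
Level 3: 128
Level 4: 64
Level 5: 32
Level 6: 16
Level 7: 8
Level 8: 4
Level 9: 2
Level 10: 1

The root is level 0 and the size-1 base case is level 10 (the tree spans levels 0 through 10, i.e. 11 levels counting the root), so the depth is the number of divisions: log_2(1024) = 10

The recursion tree depth is log_2(1024) = 10. At each level, the problem size is divided by 2, so it takes 10 divisions to reduce to a base case of size 1. The algorithm makes 8 recursive calls at each level.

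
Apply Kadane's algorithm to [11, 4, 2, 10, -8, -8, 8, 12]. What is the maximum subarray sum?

Using Kadane's algorithm on [11, 4, 2, 10, -8, -8, 8, 12]:

Scanning through the array:
Position 1 (value 4): max_ending_here = 15, max_so_far = 15
Position 2 (value 2): max_ending_here = 17, max_so_far = 17
Position 3 (value 10): max_ending_here = 27, max_so_far = 27
Position 4 (value -8): max_ending_here = 19, max_so_far = 27
Position 5 (value -8): max_ending_here = 11, max_so_far = 27
Position 6 (value 8): max_ending_here = 19, max_so_far = 27
Position 7 (value 12): max_ending_here = 31, max_so_far = 31

Maximum subarray: [11, 4, 2, 10, -8, -8, 8, 12]
Maximum sum: 31

The maximum subarray is [11, 4, 2, 10, -8, -8, 8, 12] with sum 31. This subarray runs from index 0 to index 7.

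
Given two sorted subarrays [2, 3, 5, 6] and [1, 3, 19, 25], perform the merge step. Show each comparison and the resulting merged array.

Merging process:

Compare 2 vs 1: take 1 from right. Merged: [1]
Compare 2 vs 3: take 2 from left. Merged: [1, 2]
Compare 3 vs 3: take 3 from left. Merged: [1, 2, 3]
Compare 5 vs 3: take 3 from right. Merged: [1, 2, 3, 3]
Compare 5 vs 19: take 5 from left. Merged: [1, 2, 3, 3, 5]
Compare 6 vs 19: take 6 from left. Merged: [1, 2, 3, 3, 5, 6]
Append remaining from right: [19, 25]. Merged: [1, 2, 3, 3, 5, 6, 19, 25]

Final merged array: [1, 2, 3, 3, 5, 6, 19, 25]
Total comparisons: 6

The merged array is [1, 2, 3, 3, 5, 6, 19, 25], requiring 6 comparisons. The merge step runs in O(n) time where n is the total number of elements.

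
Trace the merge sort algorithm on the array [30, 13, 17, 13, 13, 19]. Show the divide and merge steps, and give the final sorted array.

Merge sort trace:

Split: [30, 13, 17, 13, 13, 19] -> [30, 13, 17] and [13, 13, 19]
  Split: [30, 13, 17] -> [30] and [13, 17]
    Split: [13, 17] -> [13] and [17]
    Merge: [13] + [17] -> [13, 17]
  Merge: [30] + [13, 17] -> [13, 17, 30]
  Split: [13, 13, 19] -> [13] and [13, 19]
    Split: [13, 19] -> [13] and [19]
    Merge: [13] + [19] -> [13, 19]
  Merge: [13] + [13, 19] -> [13, 13, 19]
Merge: [13, 17, 30] + [13, 13, 19] -> [13, 13, 13, 17, 19, 30]

Final sorted array: [13, 13, 13, 17, 19, 30]

The merge sort proceeds by recursively splitting the array and merging sorted halves.
After all merges, the sorted array is [13, 13, 13, 17, 19, 30].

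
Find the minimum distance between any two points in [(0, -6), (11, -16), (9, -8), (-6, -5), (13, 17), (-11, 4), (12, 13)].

Computing all pairwise distances among 7 points:

d((0, -6), (11, -16)) = 14.8661
d((0, -6), (9, -8)) = 9.2195
d((0, -6), (-6, -5)) = 6.0828
d((0, -6), (13, 17)) = 26.4197
d((0, -6), (-11, 4)) = 14.8661
d((0, -6), (12, 13)) = 22.4722
d((11, -16), (9, -8)) = 8.2462
d((11, -16), (-6, -5)) = 20.2485
d((11, -16), (13, 17)) = 33.0606
d((11, -16), (-11, 4)) = 29.7321
d((11, -16), (12, 13)) = 29.0172
d((9, -8), (-6, -5)) = 15.2971
d((9, -8), (13, 17)) = 25.318
d((9, -8), (-11, 4)) = 23.3238
d((9, -8), (12, 13)) = 21.2132
d((-6, -5), (13, 17)) = 29.0689
d((-6, -5), (-11, 4)) = 10.2956
d((-6, -5), (12, 13)) = 25.4558
d((13, 17), (-11, 4)) = 27.2947
d((13, 17), (12, 13)) = 4.1231 <-- minimum
d((-11, 4), (12, 13)) = 24.6982

Closest pair: (13, 17) and (12, 13) with distance 4.1231

The closest pair is (13, 17) and (12, 13) with Euclidean distance 4.1231. For 7 points, brute-force pairwise comparison is shown above. For large n, the divide-and-conquer algorithm (sort by x, recurse on halves, check the dividing strip) achieves O(n log n).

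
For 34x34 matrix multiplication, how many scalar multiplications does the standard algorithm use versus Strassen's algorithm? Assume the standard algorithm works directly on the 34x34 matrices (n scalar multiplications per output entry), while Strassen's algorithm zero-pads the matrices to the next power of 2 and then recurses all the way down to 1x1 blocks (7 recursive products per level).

Matrix multiplication for 34x34 matrices:

Strassen's algorithm requires power-of-2 dimensions. Pad 34x34 to 64x64 (next power of 2).

Standard algorithm: 34^3 = 39304 multiplications
Strassen's algorithm: 7^(log2(64)) = 7^6 = 117649 multiplications
Difference: 39304 - 117649 = -78345 (Strassen uses MORE here due to padding overhead — for small or just-over-power-of-2 n, padding can outweigh the per-level savings)

Standard: 39304 multiplications (34^3). Strassen: 117649 multiplications (7^6, after padding to 64x64). Strassen reduces 8 recursive multiplications to 7 at each level.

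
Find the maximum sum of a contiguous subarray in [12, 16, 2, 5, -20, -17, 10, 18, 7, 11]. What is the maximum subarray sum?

Using Kadane's algorithm on [12, 16, 2, 5, -20, -17, 10, 18, 7, 11]:

Scanning through the array:
Position 1 (value 16): max_ending_here = 28, max_so_far = 28
Position 2 (value 2): max_ending_here = 30, max_so_far = 30
Position 3 (value 5): max_ending_here = 35, max_so_far = 35
Position 4 (value -20): max_ending_here = 15, max_so_far = 35
Position 5 (value -17): max_ending_here = -2, max_so_far = 35
Position 6 (value 10): max_ending_here = 10, max_so_far = 35
Position 7 (value 18): max_ending_here = 28, max_so_far = 35
Position 8 (value 7): max_ending_here = 35, max_so_far = 35
Position 9 (value 11): max_ending_here = 46, max_so_far = 46

Maximum subarray: [10, 18, 7, 11]
Maximum sum: 46

The maximum subarray is [10, 18, 7, 11] with sum 46. This subarray runs from index 6 to index 9.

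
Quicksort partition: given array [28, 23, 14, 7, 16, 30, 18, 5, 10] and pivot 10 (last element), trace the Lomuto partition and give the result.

Lomuto partition with pivot = 10:

Initial array: [28, 23, 14, 7, 16, 30, 18, 5, 10]

arr[0]=28 > 10: no swap
arr[1]=23 > 10: no swap
arr[2]=14 > 10: no swap
arr[3]=7 <= 10: swap with position 0, array becomes [7, 23, 14, 28, 16, 30, 18, 5, 10]
arr[4]=16 > 10: no swap
arr[5]=30 > 10: no swap
arr[6]=18 > 10: no swap
arr[7]=5 <= 10: swap with position 1, array becomes [7, 5, 14, 28, 16, 30, 18, 23, 10]

Place pivot at position 2: [7, 5, 10, 28, 16, 30, 18, 23, 14]
Pivot position: 2

After partitioning with pivot 10, the array becomes [7, 5, 10, 28, 16, 30, 18, 23, 14]. The pivot is placed at index 2. All elements to the left of the pivot are <= 10, and all elements to the right are > 10.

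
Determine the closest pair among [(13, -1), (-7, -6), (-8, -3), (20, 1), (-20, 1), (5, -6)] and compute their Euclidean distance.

Computing all pairwise distances among 6 points:

d((13, -1), (-7, -6)) = 20.6155
d((13, -1), (-8, -3)) = 21.095
d((13, -1), (20, 1)) = 7.2801
d((13, -1), (-20, 1)) = 33.0606
d((13, -1), (5, -6)) = 9.434
d((-7, -6), (-8, -3)) = 3.1623 <-- minimum
d((-7, -6), (20, 1)) = 27.8927
d((-7, -6), (-20, 1)) = 14.7648
d((-7, -6), (5, -6)) = 12.0
d((-8, -3), (20, 1)) = 28.2843
d((-8, -3), (-20, 1)) = 12.6491
d((-8, -3), (5, -6)) = 13.3417
d((20, 1), (-20, 1)) = 40.0
d((20, 1), (5, -6)) = 16.5529
d((-20, 1), (5, -6)) = 25.9615

Closest pair: (-7, -6) and (-8, -3) with distance 3.1623

The closest pair is (-7, -6) and (-8, -3) with Euclidean distance 3.1623. For 6 points, brute-force pairwise comparison is shown above. For large n, the divide-and-conquer algorithm (sort by x, recurse on halves, check the dividing strip) achieves O(n log n).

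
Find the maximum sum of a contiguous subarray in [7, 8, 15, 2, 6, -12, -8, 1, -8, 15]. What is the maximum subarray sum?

Using Kadane's algorithm on [7, 8, 15, 2, 6, -12, -8, 1, -8, 15]:

Scanning through the array:
Position 1 (value 8): max_ending_here = 15, max_so_far = 15
Position 2 (value 15): max_ending_here = 30, max_so_far = 30
Position 3 (value 2): max_ending_here = 32, max_so_far = 32
Position 4 (value 6): max_ending_here = 38, max_so_far = 38
Position 5 (value -12): max_ending_here = 26, max_so_far = 38
Position 6 (value -8): max_ending_here = 18, max_so_far = 38
Position 7 (value 1): max_ending_here = 19, max_so_far = 38
Position 8 (value -8): max_ending_here = 11, max_so_far = 38
Position 9 (value 15): max_ending_here = 26, max_so_far = 38

Maximum subarray: [7, 8, 15, 2, 6]
Maximum sum: 38

The maximum subarray is [7, 8, 15, 2, 6] with sum 38. This subarray runs from index 0 to index 4.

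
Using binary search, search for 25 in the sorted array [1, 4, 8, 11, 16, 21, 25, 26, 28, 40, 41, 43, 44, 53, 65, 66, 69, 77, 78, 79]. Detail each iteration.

Binary search for 25 in [1, 4, 8, 11, 16, 21, 25, 26, 28, 40, 41, 43, 44, 53, 65, 66, 69, 77, 78, 79]:

lo=0, hi=19, mid=9, arr[mid]=40 -> 40 > 25, search left half
lo=0, hi=8, mid=4, arr[mid]=16 -> 16 < 25, search right half
lo=5, hi=8, mid=6, arr[mid]=25 -> Found target at index 6!

Binary search finds 25 at index 6 after 3 comparisons. The search repeatedly halves the search space by comparing with the middle element.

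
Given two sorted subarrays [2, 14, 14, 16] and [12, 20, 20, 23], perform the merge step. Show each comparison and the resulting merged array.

Merging process:

Compare 2 vs 12: take 2 from left. Merged: [2]
Compare 14 vs 12: take 12 from right. Merged: [2, 12]
Compare 14 vs 20: take 14 from left. Merged: [2, 12, 14]
Compare 14 vs 20: take 14 from left. Merged: [2, 12, 14, 14]
Compare 16 vs 20: take 16 from left. Merged: [2, 12, 14, 14, 16]
Append remaining from right: [20, 20, 23]. Merged: [2, 12, 14, 14, 16, 20, 20, 23]

Final merged array: [2, 12, 14, 14, 16, 20, 20, 23]
Total comparisons: 5

The merged array is [2, 12, 14, 14, 16, 20, 20, 23], requiring 5 comparisons. The merge step runs in O(n) time where n is the total number of elements.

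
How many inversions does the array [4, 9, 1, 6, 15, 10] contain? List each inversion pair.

Finding inversions in [4, 9, 1, 6, 15, 10]:

(0, 2): arr[0]=4 > arr[2]=1
(1, 2): arr[1]=9 > arr[2]=1
(1, 3): arr[1]=9 > arr[3]=6
(4, 5): arr[4]=15 > arr[5]=10

Total inversions: 4

The array has 4 inversion(s): (0,2), (1,2), (1,3), (4,5). Each pair (i,j) satisfies i < j and arr[i] > arr[j].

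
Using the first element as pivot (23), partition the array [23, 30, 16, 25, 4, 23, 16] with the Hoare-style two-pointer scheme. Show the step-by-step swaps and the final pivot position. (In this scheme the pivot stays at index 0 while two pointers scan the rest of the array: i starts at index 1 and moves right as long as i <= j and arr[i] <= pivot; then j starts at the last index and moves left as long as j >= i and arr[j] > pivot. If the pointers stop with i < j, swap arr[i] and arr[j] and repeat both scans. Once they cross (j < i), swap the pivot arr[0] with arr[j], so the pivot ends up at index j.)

Hoare-style two-pointer partition with pivot = 23:

Initial array: [23, 30, 16, 25, 4, 23, 16]

Pointers start at i = 1, j = 6.
i stops at index 1 (arr[1]=30 > 23), j stops at index 6 (arr[6]=16 <= 23): swap arr[1] and arr[6], array becomes [23, 16, 16, 25, 4, 23, 30]
i stops at index 3 (arr[3]=25 > 23), j stops at index 5 (arr[5]=23 <= 23): swap arr[3] and arr[5], array becomes [23, 16, 16, 23, 4, 25, 30]
i ends at 5, j ends at 4: the pointers have crossed (j < i), so scanning stops.

Swap pivot arr[0] with arr[4] to place pivot at position 4: [4, 16, 16, 23, 23, 25, 30]
Pivot position: 4

After partitioning with pivot 23, the array becomes [4, 16, 16, 23, 23, 25, 30]. The pivot is placed at index 4. All elements to the left of the pivot are <= 23, and all elements to the right are > 23.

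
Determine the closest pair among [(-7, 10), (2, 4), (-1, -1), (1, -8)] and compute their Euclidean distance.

Computing all pairwise distances among 4 points:

d((-7, 10), (2, 4)) = 10.8167
d((-7, 10), (-1, -1)) = 12.53
d((-7, 10), (1, -8)) = 19.6977
d((2, 4), (-1, -1)) = 5.831 <-- minimum
d((2, 4), (1, -8)) = 12.0416
d((-1, -1), (1, -8)) = 7.2801

Closest pair: (2, 4) and (-1, -1) with distance 5.831

The closest pair is (2, 4) and (-1, -1) with Euclidean distance 5.831. For 4 points, brute-force pairwise comparison is shown above. For large n, the divide-and-conquer algorithm (sort by x, recurse on halves, check the dividing strip) achieves O(n log n).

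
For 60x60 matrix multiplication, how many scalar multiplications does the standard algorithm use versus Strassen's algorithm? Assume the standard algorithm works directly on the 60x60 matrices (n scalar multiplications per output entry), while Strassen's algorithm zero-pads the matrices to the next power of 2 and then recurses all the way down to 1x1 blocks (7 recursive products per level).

Matrix multiplication for 60x60 matrices:

Strassen's algorithm requires power-of-2 dimensions. Pad 60x60 to 64x64 (next power of 2).

Standard algorithm: 60^3 = 216000 multiplications
Strassen's algorithm: 7^(log2(64)) = 7^6 = 117649 multiplications
Savings: 216000 - 117649 = 98351 multiplications

Standard: 216000 multiplications (60^3). Strassen: 117649 multiplications (7^6, after padding to 64x64). Strassen reduces 8 recursive multiplications to 7 at each level.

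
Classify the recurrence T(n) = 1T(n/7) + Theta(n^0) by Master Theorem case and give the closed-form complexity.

Master Theorem for T(n) = 1T(n/7) + O(n^0):

a = 1, b = 7, c = 0
log_b(a) = log_7(1) = 0.0000

Case 2: c = 0 = log_7(1) = 0.0000
T(n) = O(n^0 log n) = O(log n)

For T(n) = 1T(n/7) + O(n^0): log_7(1) = 0.0000. This is Case 2 of the Master Theorem (c = log_b(a), equal work at all levels), giving O(log n).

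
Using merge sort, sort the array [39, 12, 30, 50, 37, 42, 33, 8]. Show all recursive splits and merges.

Merge sort trace:

Split: [39, 12, 30, 50, 37, 42, 33, 8] -> [39, 12, 30, 50] and [37, 42, 33, 8]
  Split: [39, 12, 30, 50] -> [39, 12] and [30, 50]
    Split: [39, 12] -> [39] and [12]
    Merge: [39] + [12] -> [12, 39]
    Split: [30, 50] -> [30] and [50]
    Merge: [30] + [50] -> [30, 50]
  Merge: [12, 39] + [30, 50] -> [12, 30, 39, 50]
  Split: [37, 42, 33, 8] -> [37, 42] and [33, 8]
    Split: [37, 42] -> [37] and [42]
    Merge: [37] + [42] -> [37, 42]
    Split: [33, 8] -> [33] and [8]
    Merge: [33] + [8] -> [8, 33]
  Merge: [37, 42] + [8, 33] -> [8, 33, 37, 42]
Merge: [12, 30, 39, 50] + [8, 33, 37, 42] -> [8, 12, 30, 33, 37, 39, 42, 50]

Final sorted array: [8, 12, 30, 33, 37, 39, 42, 50]

The merge sort proceeds by recursively splitting the array and merging sorted halves.
After all merges, the sorted array is [8, 12, 30, 33, 37, 39, 42, 50].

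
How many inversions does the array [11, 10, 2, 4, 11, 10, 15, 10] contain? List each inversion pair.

Finding inversions in [11, 10, 2, 4, 11, 10, 15, 10]:

(0, 1): arr[0]=11 > arr[1]=10
(0, 2): arr[0]=11 > arr[2]=2
(0, 3): arr[0]=11 > arr[3]=4
(0, 5): arr[0]=11 > arr[5]=10
(0, 7): arr[0]=11 > arr[7]=10
(1, 2): arr[1]=10 > arr[2]=2
(1, 3): arr[1]=10 > arr[3]=4
(4, 5): arr[4]=11 > arr[5]=10
(4, 7): arr[4]=11 > arr[7]=10
(6, 7): arr[6]=15 > arr[7]=10

Total inversions: 10

The array has 10 inversion(s): (0,1), (0,2), (0,3), (0,5), (0,7), (1,2), (1,3), (4,5), (4,7), (6,7). Each pair (i,j) satisfies i < j and arr[i] > arr[j].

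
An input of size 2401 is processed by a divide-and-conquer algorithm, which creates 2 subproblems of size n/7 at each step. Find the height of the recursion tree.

For divide and conquer with division factor 7:

Problem sizes at each level:
Level 0: 2401
Level 1: 343
Level 2: 49
Level 3: 7
Level 4: 1

The root is level 0 and the size-1 base case is level 4 (the tree spans levels 0 through 4, i.e. 5 levels counting the root), so the depth is the number of divisions: log_7(2401) = 4

The recursion tree depth is log_7(2401) = 4. At each level, the problem size is divided by 7, so it takes 4 divisions to reduce to a base case of size 1. The algorithm makes 2 recursive calls at each level.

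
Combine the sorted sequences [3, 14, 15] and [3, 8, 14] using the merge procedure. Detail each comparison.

Merging process:

Compare 3 vs 3: take 3 from left. Merged: [3]
Compare 14 vs 3: take 3 from right. Merged: [3, 3]
Compare 14 vs 8: take 8 from right. Merged: [3, 3, 8]
Compare 14 vs 14: take 14 from left. Merged: [3, 3, 8, 14]
Compare 15 vs 14: take 14 from right. Merged: [3, 3, 8, 14, 14]
Append remaining from left: [15]. Merged: [3, 3, 8, 14, 14, 15]

Final merged array: [3, 3, 8, 14, 14, 15]
Total comparisons: 5

The merged array is [3, 3, 8, 14, 14, 15], requiring 5 comparisons. The merge step runs in O(n) time where n is the total number of elements.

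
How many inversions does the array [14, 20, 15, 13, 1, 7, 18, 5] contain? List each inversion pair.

Finding inversions in [14, 20, 15, 13, 1, 7, 18, 5]:

(0, 3): arr[0]=14 > arr[3]=13
(0, 4): arr[0]=14 > arr[4]=1
(0, 5): arr[0]=14 > arr[5]=7
(0, 7): arr[0]=14 > arr[7]=5
(1, 2): arr[1]=20 > arr[2]=15
(1, 3): arr[1]=20 > arr[3]=13
(1, 4): arr[1]=20 > arr[4]=1
(1, 5): arr[1]=20 > arr[5]=7
(1, 6): arr[1]=20 > arr[6]=18
(1, 7): arr[1]=20 > arr[7]=5
(2, 3): arr[2]=15 > arr[3]=13
(2, 4): arr[2]=15 > arr[4]=1
(2, 5): arr[2]=15 > arr[5]=7
(2, 7): arr[2]=15 > arr[7]=5
(3, 4): arr[3]=13 > arr[4]=1
(3, 5): arr[3]=13 > arr[5]=7
(3, 7): arr[3]=13 > arr[7]=5
(5, 7): arr[5]=7 > arr[7]=5
(6, 7): arr[6]=18 > arr[7]=5

Total inversions: 19

The array has 19 inversion(s): (0,3), (0,4), (0,5), (0,7), (1,2), (1,3), (1,4), (1,5), (1,6), (1,7), (2,3), (2,4), (2,5), (2,7), (3,4), (3,5), (3,7), (5,7), (6,7). Each pair (i,j) satisfies i < j and arr[i] > arr[j].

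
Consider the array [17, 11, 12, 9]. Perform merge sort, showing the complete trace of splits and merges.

Merge sort trace:

Split: [17, 11, 12, 9] -> [17, 11] and [12, 9]
  Split: [17, 11] -> [17] and [11]
  Merge: [17] + [11] -> [11, 17]
  Split: [12, 9] -> [12] and [9]
  Merge: [12] + [9] -> [9, 12]
Merge: [11, 17] + [9, 12] -> [9, 11, 12, 17]

Final sorted array: [9, 11, 12, 17]

The merge sort proceeds by recursively splitting the array and merging sorted halves.
After all merges, the sorted array is [9, 11, 12, 17].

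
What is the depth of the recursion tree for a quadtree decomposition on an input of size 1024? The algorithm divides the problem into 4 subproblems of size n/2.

For divide and conquer with division factor 2:

Problem sizes at each level:
Level 0: 1024
Level 1: 512
Level 2: 256
Level 3: 128
Level 4: 64
Level 5: 32
Level 6: 16
Level 7: 8
Level 8: 4
Level 9: 2
Level 10: 1

The root is level 0 and the size-1 base case is level 10 (the tree spans levels 0 through 10, i.e. 11 levels counting the root), so the depth is the number of divisions: log_2(1024) = 10

The recursion tree depth is log_2(1024) = 10. At each level, the problem size is divided by 2, so it takes 10 divisions to reduce to a base case of size 1. The algorithm makes 4 recursive calls at each level.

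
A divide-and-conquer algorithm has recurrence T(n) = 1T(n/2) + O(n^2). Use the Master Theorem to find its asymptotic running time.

Master Theorem for T(n) = 1T(n/2) + O(n^2):

a = 1, b = 2, c = 2
log_b(a) = log_2(1) = 0.0000

Case 3: c = 2 > log_2(1) = 0.0000
T(n) = O(n^2) = O(n^2)

For T(n) = 1T(n/2) + O(n^2): log_2(1) = 0.0000. This is Case 3 of the Master Theorem (c > log_b(a), work dominated by root), giving O(n^2).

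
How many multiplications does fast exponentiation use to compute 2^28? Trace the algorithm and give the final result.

Computing 2^28 by squaring (build up from 2^1; each line after the first costs one multiplication):

2^1 = 2
2^2 = (2^1)^2 = 2^2 = 4
2^3 = 2 * 2^2 = 2 * 4 = 8
2^6 = (2^3)^2 = 8^2 = 64
2^7 = 2 * 2^6 = 2 * 64 = 128
2^14 = (2^7)^2 = 128^2 = 16384
2^28 = (2^14)^2 = 16384^2 = 268435456

Result: 268435456
Multiplications needed: 6 (6 lines after 2^1)

2^28 = 268435456. Using exponentiation by squaring, this requires 6 multiplications. The key idea: if the exponent is even, square the half-power; if odd, multiply by the base once.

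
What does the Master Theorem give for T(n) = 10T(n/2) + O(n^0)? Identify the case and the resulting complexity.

Master Theorem for T(n) = 10T(n/2) + O(n^0):

a = 10, b = 2, c = 0
log_b(a) = log_2(10) = 3.3219

Case 1: c = 0 < log_2(10) = 3.3219
T(n) = O(n^(log_2 10))

For T(n) = 10T(n/2) + O(n^0): log_2(10) = 3.3219. This is Case 1 of the Master Theorem (c < log_b(a), work dominated by leaves), giving O(n^(log_2 10)).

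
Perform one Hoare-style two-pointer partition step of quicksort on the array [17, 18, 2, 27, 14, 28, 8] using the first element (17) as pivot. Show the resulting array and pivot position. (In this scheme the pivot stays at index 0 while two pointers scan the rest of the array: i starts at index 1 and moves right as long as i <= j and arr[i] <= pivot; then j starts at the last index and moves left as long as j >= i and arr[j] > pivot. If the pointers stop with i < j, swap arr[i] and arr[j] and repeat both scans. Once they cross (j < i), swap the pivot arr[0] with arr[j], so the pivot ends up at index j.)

Hoare-style two-pointer partition with pivot = 17:

Initial array: [17, 18, 2, 27, 14, 28, 8]

Pointers start at i = 1, j = 6.
i stops at index 1 (arr[1]=18 > 17), j stops at index 6 (arr[6]=8 <= 17): swap arr[1] and arr[6], array becomes [17, 8, 2, 27, 14, 28, 18]
i stops at index 3 (arr[3]=27 > 17), j stops at index 4 (arr[4]=14 <= 17): swap arr[3] and arr[4], array becomes [17, 8, 2, 14, 27, 28, 18]
i ends at 4, j ends at 3: the pointers have crossed (j < i), so scanning stops.

Swap pivot arr[0] with arr[3] to place pivot at position 3: [14, 8, 2, 17, 27, 28, 18]
Pivot position: 3

After partitioning with pivot 17, the array becomes [14, 8, 2, 17, 27, 28, 18]. The pivot is placed at index 3. All elements to the left of the pivot are <= 17, and all elements to the right are > 17.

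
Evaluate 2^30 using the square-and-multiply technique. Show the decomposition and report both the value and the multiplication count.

Computing 2^30 by squaring (build up from 2^1; each line after the first costs one multiplication):

2^1 = 2
2^2 = (2^1)^2 = 2^2 = 4
2^3 = 2 * 2^2 = 2 * 4 = 8
2^6 = (2^3)^2 = 8^2 = 64
2^7 = 2 * 2^6 = 2 * 64 = 128
2^14 = (2^7)^2 = 128^2 = 16384
2^15 = 2 * 2^14 = 2 * 16384 = 32768
2^30 = (2^15)^2 = 32768^2 = 1073741824

Result: 1073741824
Multiplications needed: 7 (7 lines after 2^1)

2^30 = 1073741824. Using exponentiation by squaring, this requires 7 multiplications. The key idea: if the exponent is even, square the half-power; if odd, multiply by the base once.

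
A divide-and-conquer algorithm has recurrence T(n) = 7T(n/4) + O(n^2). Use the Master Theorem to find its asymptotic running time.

Master Theorem for T(n) = 7T(n/4) + O(n^2):

a = 7, b = 4, c = 2
log_b(a) = log_4(7) = 1.4037

Case 3: c = 2 > log_4(7) = 1.4037
T(n) = O(n^2) = O(n^2)

For T(n) = 7T(n/4) + O(n^2): log_4(7) = 1.4037. This is Case 3 of the Master Theorem (c > log_b(a), work dominated by root), giving O(n^2).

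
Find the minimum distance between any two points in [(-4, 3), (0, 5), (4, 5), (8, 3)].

Computing all pairwise distances among 4 points:

d((-4, 3), (0, 5)) = 4.4721
d((-4, 3), (4, 5)) = 8.2462
d((-4, 3), (8, 3)) = 12.0
d((0, 5), (4, 5)) = 4.0 <-- minimum
d((0, 5), (8, 3)) = 8.2462
d((4, 5), (8, 3)) = 4.4721

Closest pair: (0, 5) and (4, 5) with distance 4.0

The closest pair is (0, 5) and (4, 5) with Euclidean distance 4.0. For 4 points, brute-force pairwise comparison is shown above. For large n, the divide-and-conquer algorithm (sort by x, recurse on halves, check the dividing strip) achieves O(n log n).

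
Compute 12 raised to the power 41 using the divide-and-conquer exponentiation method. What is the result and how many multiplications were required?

Computing 12^41 by squaring (build up from 12^1; each line after the first costs one multiplication):

12^1 = 12
12^2 = (12^1)^2 = 12^2 = 144
12^4 = (12^2)^2 = 144^2 = 20736
12^5 = 12 * 12^4 = 12 * 20736 = 248832
12^10 = (12^5)^2 = 248832^2 = 61917364224
12^20 = (12^10)^2 = 61917364224^2 = 3833759992447475122176
12^40 = (12^20)^2 = 3833759992447475122176^2 = 14697715679690864505827555550150426126974976
12^41 = 12 * 12^40 = 12 * 14697715679690864505827555550150426126974976 = 176372588156290374069930666601805113523699712

Result: 176372588156290374069930666601805113523699712
Multiplications needed: 7 (7 lines after 12^1)

12^41 = 176372588156290374069930666601805113523699712. Using exponentiation by squaring, this requires 7 multiplications. The key idea: if the exponent is even, square the half-power; if odd, multiply by the base once.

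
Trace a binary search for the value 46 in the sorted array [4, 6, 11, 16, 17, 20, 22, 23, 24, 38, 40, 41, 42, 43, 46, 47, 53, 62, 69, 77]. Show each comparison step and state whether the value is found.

Binary search for 46 in [4, 6, 11, 16, 17, 20, 22, 23, 24, 38, 40, 41, 42, 43, 46, 47, 53, 62, 69, 77]:

lo=0, hi=19, mid=9, arr[mid]=38 -> 38 < 46, search right half
lo=10, hi=19, mid=14, arr[mid]=46 -> Found target at index 14!

Binary search finds 46 at index 14 after 2 comparisons. The search repeatedly halves the search space by comparing with the middle element.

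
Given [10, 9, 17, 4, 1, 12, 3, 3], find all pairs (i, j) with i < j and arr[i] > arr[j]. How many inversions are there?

Finding inversions in [10, 9, 17, 4, 1, 12, 3, 3]:

(0, 1): arr[0]=10 > arr[1]=9
(0, 3): arr[0]=10 > arr[3]=4
(0, 4): arr[0]=10 > arr[4]=1
(0, 6): arr[0]=10 > arr[6]=3
(0, 7): arr[0]=10 > arr[7]=3
(1, 3): arr[1]=9 > arr[3]=4
(1, 4): arr[1]=9 > arr[4]=1
(1, 6): arr[1]=9 > arr[6]=3
(1, 7): arr[1]=9 > arr[7]=3
(2, 3): arr[2]=17 > arr[3]=4
(2, 4): arr[2]=17 > arr[4]=1
(2, 5): arr[2]=17 > arr[5]=12
(2, 6): arr[2]=17 > arr[6]=3
(2, 7): arr[2]=17 > arr[7]=3
(3, 4): arr[3]=4 > arr[4]=1
(3, 6): arr[3]=4 > arr[6]=3
(3, 7): arr[3]=4 > arr[7]=3
(5, 6): arr[5]=12 > arr[6]=3
(5, 7): arr[5]=12 > arr[7]=3

Total inversions: 19

The array has 19 inversion(s): (0,1), (0,3), (0,4), (0,6), (0,7), (1,3), (1,4), (1,6), (1,7), (2,3), (2,4), (2,5), (2,6), (2,7), (3,4), (3,6), (3,7), (5,6), (5,7). Each pair (i,j) satisfies i < j and arr[i] > arr[j].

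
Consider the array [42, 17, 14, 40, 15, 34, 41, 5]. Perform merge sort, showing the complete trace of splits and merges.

Merge sort trace:

Split: [42, 17, 14, 40, 15, 34, 41, 5] -> [42, 17, 14, 40] and [15, 34, 41, 5]
  Split: [42, 17, 14, 40] -> [42, 17] and [14, 40]
    Split: [42, 17] -> [42] and [17]
    Merge: [42] + [17] -> [17, 42]
    Split: [14, 40] -> [14] and [40]
    Merge: [14] + [40] -> [14, 40]
  Merge: [17, 42] + [14, 40] -> [14, 17, 40, 42]
  Split: [15, 34, 41, 5] -> [15, 34] and [41, 5]
    Split: [15, 34] -> [15] and [34]
    Merge: [15] + [34] -> [15, 34]
    Split: [41, 5] -> [41] and [5]
    Merge: [41] + [5] -> [5, 41]
  Merge: [15, 34] + [5, 41] -> [5, 15, 34, 41]
Merge: [14, 17, 40, 42] + [5, 15, 34, 41] -> [5, 14, 15, 17, 34, 40, 41, 42]

Final sorted array: [5, 14, 15, 17, 34, 40, 41, 42]

The merge sort proceeds by recursively splitting the array and merging sorted halves.
After all merges, the sorted array is [5, 14, 15, 17, 34, 40, 41, 42].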